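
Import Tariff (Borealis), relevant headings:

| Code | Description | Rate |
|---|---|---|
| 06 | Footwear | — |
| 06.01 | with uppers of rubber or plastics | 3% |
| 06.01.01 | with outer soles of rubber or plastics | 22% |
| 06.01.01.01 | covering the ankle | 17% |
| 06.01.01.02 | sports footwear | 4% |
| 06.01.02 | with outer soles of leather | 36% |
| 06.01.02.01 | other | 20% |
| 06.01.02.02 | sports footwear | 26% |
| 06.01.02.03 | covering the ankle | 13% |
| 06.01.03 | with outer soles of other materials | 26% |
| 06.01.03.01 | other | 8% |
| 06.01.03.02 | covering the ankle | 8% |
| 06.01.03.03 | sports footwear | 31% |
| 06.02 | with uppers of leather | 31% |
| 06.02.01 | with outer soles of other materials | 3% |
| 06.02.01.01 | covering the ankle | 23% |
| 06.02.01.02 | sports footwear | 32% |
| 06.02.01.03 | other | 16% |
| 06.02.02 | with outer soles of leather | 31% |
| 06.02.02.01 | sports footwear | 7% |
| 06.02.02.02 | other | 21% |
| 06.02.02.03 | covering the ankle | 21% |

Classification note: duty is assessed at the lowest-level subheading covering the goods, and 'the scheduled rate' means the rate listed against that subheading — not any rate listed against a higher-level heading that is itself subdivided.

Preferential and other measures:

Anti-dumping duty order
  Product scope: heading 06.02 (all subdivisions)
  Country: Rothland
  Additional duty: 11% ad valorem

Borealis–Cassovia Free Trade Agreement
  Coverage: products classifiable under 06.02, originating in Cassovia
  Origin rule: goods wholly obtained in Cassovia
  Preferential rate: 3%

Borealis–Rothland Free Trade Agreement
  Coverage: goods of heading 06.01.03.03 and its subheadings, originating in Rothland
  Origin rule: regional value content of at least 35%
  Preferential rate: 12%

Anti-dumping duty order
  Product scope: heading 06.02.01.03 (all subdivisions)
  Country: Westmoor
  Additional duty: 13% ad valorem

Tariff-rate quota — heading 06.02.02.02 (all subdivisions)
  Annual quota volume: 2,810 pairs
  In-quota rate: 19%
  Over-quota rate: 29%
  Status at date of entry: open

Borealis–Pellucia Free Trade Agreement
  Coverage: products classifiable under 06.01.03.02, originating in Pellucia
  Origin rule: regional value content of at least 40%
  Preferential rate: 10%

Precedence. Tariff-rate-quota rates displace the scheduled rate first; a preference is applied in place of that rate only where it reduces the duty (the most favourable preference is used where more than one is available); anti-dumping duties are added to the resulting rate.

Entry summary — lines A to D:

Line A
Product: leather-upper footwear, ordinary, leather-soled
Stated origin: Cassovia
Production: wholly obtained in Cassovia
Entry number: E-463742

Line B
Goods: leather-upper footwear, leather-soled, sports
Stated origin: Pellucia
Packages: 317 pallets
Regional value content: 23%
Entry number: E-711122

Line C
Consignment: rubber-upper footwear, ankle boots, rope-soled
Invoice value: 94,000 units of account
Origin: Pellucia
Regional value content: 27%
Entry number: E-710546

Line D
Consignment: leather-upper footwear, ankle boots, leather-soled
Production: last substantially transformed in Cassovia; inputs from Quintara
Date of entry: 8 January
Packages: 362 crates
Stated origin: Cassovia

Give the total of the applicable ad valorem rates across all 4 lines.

39%

Line A: leather-upper → 06.02; leather-soled → 06.02.02; ordinary → 06.02.02.02. Scheduled 21%. quota on 06.02.02.02 open → in-quota 19%; Cassovia agreement on 06.02: wholly obtained → 3% available; preferential 3%. → 3%.
Line B: leather-upper → 06.02; leather-soled → 06.02.02; sports → 06.02.02.01. Scheduled 7%. Pellucia agreement on 06.01.03.02: 06.02.02.01 not covered. → 7%.
Line C: rubber-upper → 06.01; rope-soled → 06.01.03; ankle boots → 06.01.03.02. Scheduled 8%. Pellucia agreement on 06.01.03.02: RVC < 40%. → 8%.
Line D: leather-upper → 06.02; leather-soled → 06.02.02; ankle boots → 06.02.02.03. Scheduled 21%. Cassovia agreement on 06.02: not wholly obtained. → 21%.
Sum: 3% + 7% + 8% + 21% = 39%.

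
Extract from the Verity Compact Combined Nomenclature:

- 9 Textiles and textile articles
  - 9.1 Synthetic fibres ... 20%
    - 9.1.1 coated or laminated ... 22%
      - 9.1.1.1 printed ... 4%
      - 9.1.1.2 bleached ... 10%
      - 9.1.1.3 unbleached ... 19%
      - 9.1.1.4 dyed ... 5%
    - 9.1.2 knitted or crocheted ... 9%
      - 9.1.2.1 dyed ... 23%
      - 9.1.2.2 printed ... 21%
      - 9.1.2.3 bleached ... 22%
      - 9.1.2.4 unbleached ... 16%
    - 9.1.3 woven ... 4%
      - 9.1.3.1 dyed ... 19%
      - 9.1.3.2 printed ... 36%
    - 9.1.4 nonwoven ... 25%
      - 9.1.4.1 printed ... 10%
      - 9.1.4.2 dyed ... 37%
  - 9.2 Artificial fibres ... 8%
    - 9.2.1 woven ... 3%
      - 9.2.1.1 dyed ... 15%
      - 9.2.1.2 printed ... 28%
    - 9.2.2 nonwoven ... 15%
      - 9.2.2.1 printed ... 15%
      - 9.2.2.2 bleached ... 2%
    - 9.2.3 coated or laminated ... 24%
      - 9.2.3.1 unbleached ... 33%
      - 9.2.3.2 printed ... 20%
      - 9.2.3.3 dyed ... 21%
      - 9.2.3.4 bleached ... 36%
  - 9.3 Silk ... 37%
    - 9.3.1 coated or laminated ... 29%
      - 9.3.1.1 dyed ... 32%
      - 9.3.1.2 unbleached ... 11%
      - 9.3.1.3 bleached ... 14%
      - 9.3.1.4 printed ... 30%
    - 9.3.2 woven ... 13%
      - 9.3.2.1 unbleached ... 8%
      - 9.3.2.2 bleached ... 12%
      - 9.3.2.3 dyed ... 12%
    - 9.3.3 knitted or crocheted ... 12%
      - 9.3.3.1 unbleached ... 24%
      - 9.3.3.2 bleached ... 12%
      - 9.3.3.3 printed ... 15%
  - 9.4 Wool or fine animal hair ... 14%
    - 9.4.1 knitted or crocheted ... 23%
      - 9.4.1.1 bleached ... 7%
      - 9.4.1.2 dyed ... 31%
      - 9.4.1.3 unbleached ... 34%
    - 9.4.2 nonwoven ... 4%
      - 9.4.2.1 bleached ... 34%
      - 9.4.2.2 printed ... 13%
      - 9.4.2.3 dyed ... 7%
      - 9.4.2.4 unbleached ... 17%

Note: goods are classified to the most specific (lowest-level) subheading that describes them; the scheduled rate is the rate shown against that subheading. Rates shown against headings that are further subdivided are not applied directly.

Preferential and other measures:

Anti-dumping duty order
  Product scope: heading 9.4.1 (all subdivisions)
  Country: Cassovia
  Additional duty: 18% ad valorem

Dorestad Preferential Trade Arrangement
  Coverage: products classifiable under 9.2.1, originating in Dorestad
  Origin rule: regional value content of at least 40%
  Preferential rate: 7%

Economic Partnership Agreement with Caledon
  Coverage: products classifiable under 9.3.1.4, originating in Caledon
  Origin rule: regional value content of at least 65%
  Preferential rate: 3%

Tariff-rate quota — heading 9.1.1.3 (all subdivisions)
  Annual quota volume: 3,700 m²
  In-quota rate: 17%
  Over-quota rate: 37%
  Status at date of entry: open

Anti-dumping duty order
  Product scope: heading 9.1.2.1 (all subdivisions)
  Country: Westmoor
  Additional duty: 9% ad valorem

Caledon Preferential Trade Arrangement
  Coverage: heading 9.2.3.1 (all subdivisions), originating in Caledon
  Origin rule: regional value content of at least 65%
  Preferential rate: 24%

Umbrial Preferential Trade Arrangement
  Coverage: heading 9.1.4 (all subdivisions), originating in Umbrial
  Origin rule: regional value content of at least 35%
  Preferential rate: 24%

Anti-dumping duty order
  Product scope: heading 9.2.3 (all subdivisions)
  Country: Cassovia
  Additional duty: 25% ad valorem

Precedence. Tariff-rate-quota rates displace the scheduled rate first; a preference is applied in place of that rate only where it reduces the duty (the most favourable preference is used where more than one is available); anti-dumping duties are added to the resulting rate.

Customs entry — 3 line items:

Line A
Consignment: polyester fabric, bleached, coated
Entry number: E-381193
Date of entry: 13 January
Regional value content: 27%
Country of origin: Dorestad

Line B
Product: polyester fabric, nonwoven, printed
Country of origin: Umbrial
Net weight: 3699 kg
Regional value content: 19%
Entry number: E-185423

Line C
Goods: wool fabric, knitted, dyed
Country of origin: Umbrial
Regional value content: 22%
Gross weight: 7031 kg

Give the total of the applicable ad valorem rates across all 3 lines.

51%

Line A: polyester → 9.1; coated → 9.1.1; bleached → 9.1.1.2. Scheduled 10%. Dorestad agreement on 9.2.1: 9.1.1.2 not covered. → 10%.
Line B: polyester → 9.1; nonwoven → 9.1.4; printed → 9.1.4.1. Scheduled 10%. Umbrial agreement on 9.1.4: RVC < 35%. → 10%.
Line C: wool → 9.4; knitted → 9.4.1; dyed → 9.4.1.2. Scheduled 31%. Umbrial agreement on 9.1.4: 9.4.1.2 not covered. → 31%.
Sum: 10% + 10% + 31% = 51%.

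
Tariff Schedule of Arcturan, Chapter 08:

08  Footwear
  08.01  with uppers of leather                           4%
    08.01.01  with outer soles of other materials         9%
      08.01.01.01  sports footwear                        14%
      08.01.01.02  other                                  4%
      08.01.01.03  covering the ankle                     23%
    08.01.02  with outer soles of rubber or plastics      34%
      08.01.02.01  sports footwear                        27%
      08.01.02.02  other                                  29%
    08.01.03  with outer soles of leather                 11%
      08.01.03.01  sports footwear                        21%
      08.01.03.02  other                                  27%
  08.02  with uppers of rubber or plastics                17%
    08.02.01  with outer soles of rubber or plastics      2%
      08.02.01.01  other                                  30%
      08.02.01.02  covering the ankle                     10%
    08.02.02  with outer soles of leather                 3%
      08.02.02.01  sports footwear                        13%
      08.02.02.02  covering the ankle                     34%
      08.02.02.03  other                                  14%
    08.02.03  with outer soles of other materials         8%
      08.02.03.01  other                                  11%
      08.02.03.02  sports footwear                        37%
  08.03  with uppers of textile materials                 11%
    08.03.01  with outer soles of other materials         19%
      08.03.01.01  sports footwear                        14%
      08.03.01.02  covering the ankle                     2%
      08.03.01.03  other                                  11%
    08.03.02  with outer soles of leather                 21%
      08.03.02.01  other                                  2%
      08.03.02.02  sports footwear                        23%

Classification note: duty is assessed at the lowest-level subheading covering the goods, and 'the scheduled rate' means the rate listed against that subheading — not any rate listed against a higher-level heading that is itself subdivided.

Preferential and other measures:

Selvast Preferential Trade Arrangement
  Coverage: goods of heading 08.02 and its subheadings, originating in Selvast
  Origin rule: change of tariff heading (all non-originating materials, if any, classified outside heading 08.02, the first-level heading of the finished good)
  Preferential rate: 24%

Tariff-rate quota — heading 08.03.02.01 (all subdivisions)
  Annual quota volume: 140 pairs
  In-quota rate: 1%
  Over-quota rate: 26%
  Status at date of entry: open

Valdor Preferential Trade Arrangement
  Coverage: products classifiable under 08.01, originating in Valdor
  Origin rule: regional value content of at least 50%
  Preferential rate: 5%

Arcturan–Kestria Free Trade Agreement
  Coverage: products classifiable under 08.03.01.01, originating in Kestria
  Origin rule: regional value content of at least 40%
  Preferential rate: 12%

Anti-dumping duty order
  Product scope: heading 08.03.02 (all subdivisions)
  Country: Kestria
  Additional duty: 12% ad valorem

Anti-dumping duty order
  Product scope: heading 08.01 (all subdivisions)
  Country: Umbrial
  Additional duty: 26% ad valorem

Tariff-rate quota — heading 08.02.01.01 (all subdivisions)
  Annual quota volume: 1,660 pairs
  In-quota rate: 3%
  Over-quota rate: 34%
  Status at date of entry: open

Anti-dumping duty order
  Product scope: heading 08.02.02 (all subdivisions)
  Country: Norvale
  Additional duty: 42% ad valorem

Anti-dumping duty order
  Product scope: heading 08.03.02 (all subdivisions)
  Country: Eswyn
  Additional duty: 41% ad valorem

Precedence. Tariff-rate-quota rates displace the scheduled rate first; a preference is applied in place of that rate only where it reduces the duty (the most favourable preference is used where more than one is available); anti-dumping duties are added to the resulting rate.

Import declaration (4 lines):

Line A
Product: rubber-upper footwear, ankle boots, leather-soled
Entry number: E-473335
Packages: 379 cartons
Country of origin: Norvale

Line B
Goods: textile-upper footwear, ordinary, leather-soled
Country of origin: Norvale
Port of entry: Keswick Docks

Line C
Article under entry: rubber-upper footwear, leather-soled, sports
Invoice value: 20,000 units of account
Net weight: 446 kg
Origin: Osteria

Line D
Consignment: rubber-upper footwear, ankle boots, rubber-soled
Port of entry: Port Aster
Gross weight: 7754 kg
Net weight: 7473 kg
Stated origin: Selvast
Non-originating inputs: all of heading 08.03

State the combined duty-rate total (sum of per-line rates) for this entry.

Line A: rubber-upper → 08.02; leather-soled → 08.02.02; ankle boots → 08.02.02.02. Scheduled 34%. anti-dumping (Norvale, 08.02.02): +42%; total 34% + 42% = 76%. → 76%.
Line B: textile-upper → 08.03; leather-soled → 08.03.02; ordinary → 08.03.02.01. Scheduled 2%. quota on 08.03.02.01 open → in-quota 1%. → 1%.
Line C: rubber-upper → 08.02; leather-soled → 08.02.02; sports → 08.02.02.01. Scheduled 13%. No special measure applies. → 13%.
Line D: rubber-upper → 08.02; rubber-soled → 08.02.01; ankle boots → 08.02.01.02. Scheduled 10%. Selvast agreement on 08.02: CTH met → 24% available; preference 24% not lower than 10% → no reduction. → 10%.
Sum: 76% + 1% + 13% + 10% = 100%.

100%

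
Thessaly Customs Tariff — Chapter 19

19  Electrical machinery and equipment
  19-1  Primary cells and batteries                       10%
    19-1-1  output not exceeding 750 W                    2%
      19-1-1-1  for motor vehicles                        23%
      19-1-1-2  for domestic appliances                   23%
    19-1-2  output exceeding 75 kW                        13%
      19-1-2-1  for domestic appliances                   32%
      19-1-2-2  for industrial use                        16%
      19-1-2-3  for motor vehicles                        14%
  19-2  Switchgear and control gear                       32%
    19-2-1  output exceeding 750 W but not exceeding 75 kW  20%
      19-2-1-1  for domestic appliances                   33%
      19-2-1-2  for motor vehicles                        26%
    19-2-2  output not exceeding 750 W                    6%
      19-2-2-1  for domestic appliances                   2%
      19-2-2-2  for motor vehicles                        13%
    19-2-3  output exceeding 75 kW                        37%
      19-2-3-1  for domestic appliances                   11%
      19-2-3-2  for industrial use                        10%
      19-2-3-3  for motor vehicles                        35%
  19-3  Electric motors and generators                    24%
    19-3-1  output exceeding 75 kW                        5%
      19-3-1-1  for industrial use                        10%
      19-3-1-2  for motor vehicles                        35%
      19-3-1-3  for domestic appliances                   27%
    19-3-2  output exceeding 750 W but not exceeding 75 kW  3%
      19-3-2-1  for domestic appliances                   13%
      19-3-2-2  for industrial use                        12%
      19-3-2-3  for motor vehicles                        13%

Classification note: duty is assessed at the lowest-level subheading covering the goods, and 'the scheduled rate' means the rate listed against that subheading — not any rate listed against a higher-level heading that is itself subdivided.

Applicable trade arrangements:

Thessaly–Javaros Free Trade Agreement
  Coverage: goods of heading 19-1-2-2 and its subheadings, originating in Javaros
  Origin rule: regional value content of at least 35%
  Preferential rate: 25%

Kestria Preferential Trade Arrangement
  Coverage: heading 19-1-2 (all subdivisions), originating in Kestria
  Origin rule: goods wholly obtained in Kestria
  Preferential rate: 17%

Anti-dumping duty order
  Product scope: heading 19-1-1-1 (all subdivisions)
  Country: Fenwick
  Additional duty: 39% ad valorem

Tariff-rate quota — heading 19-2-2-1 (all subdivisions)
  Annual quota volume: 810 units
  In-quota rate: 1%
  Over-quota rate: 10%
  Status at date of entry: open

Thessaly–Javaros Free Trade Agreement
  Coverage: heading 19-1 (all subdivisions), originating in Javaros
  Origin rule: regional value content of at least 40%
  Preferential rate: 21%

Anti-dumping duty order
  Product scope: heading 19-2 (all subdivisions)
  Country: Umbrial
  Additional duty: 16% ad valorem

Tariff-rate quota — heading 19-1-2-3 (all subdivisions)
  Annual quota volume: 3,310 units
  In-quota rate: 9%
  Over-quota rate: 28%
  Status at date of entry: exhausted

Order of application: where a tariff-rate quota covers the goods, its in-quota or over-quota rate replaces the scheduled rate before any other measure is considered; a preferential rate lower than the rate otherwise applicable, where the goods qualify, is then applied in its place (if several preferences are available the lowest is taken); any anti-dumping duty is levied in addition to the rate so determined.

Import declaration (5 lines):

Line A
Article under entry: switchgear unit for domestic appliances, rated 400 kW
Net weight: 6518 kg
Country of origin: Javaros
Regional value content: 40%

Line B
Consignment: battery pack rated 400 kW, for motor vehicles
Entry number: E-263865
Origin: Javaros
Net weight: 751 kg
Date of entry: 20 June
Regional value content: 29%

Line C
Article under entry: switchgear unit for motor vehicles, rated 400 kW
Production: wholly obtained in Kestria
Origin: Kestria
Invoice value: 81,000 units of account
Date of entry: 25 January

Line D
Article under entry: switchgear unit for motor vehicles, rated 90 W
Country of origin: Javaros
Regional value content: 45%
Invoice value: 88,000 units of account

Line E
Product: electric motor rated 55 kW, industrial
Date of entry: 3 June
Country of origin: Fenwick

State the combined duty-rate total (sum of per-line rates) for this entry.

Line A: switchgear unit → 19-2; rated 400 kW → 19-2-3; for domestic appliances → 19-2-3-1. Scheduled 11%. Javaros agreement on 19-1-2-2: 19-2-3-1 not covered; Javaros agreement on 19-1: 19-2-3-1 not covered. → 11%.
Line B: battery pack → 19-1; rated 400 kW → 19-1-2; for motor vehicles → 19-1-2-3. Scheduled 14%. quota on 19-1-2-3 exhausted → over-quota 28%; Javaros agreement on 19-1-2-2: 19-1-2-3 not covered; Javaros agreement on 19-1: RVC < 40%. → 28%.
Line C: switchgear unit → 19-2; rated 400 kW → 19-2-3; for motor vehicles → 19-2-3-3. Scheduled 35%. Kestria agreement on 19-1-2: 19-2-3-3 not covered. → 35%.
Line D: switchgear unit → 19-2; rated 90 W → 19-2-2; for motor vehicles → 19-2-2-2. Scheduled 13%. Javaros agreement on 19-1-2-2: 19-2-2-2 not covered; Javaros agreement on 19-1: 19-2-2-2 not covered. → 13%.
Line E: electric motor → 19-3; rated 55 kW → 19-3-2; industrial → 19-3-2-2. Scheduled 12%. No special measure applies. → 12%.
Sum: 11% + 28% + 35% + 13% + 12% = 99%.

99%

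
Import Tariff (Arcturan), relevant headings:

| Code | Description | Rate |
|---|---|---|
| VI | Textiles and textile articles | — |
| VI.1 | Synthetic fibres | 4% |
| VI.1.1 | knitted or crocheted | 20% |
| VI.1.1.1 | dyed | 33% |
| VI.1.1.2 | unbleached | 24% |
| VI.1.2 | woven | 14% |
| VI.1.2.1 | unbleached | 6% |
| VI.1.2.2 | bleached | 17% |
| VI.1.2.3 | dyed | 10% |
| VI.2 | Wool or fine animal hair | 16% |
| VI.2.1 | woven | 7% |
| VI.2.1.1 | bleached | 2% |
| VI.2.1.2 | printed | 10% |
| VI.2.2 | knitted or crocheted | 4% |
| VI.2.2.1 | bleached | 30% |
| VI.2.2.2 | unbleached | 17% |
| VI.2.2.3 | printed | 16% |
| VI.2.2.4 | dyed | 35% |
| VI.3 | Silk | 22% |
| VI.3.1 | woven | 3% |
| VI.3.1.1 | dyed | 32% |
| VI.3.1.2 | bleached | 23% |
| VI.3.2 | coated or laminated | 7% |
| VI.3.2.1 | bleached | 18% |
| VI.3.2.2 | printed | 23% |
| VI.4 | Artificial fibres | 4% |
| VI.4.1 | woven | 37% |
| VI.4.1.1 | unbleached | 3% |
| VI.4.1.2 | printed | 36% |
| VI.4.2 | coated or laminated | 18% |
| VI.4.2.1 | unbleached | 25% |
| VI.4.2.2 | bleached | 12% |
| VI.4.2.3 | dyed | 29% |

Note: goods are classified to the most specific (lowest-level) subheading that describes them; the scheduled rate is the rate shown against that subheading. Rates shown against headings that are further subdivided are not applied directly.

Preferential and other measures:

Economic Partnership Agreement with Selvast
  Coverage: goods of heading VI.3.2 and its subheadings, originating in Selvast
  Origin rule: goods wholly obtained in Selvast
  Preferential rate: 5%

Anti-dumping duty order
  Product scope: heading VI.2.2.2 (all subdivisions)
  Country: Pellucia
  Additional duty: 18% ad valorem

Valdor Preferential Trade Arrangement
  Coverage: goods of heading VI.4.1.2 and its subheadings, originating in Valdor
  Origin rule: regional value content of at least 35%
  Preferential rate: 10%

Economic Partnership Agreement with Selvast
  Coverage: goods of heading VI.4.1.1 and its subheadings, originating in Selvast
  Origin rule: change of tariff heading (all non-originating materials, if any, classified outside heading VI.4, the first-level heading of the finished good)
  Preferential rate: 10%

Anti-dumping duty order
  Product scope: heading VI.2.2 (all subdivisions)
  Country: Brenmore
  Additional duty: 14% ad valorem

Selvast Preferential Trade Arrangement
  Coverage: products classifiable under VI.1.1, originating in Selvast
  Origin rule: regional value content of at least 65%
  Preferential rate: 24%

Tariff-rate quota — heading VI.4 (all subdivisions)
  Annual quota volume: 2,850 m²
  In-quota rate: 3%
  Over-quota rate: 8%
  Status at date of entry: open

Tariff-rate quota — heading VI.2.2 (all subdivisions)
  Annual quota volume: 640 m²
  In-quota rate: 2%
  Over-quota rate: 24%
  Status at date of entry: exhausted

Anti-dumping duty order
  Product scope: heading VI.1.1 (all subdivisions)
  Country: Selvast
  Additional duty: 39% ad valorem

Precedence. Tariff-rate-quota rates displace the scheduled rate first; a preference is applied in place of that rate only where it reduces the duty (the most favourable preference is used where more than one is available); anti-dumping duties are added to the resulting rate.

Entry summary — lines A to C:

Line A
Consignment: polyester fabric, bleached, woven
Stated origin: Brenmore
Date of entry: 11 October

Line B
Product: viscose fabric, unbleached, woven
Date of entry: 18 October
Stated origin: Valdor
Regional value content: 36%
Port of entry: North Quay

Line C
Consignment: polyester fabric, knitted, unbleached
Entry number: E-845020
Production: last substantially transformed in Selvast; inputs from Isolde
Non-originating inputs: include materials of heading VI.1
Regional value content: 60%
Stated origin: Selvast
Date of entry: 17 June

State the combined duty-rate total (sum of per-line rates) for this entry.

83%

Line A: polyester → VI.1; woven → VI.1.2; bleached → VI.1.2.2. Scheduled 17%. No special measure applies. → 17%.
Line B: viscose → VI.4; woven → VI.4.1; unbleached → VI.4.1.1. Scheduled 3%. quota on VI.4 open → in-quota 3%; Valdor agreement on VI.4.1.2: VI.4.1.1 not covered. → 3%.
Line C: polyester → VI.1; knitted → VI.1.1; unbleached → VI.1.1.2. Scheduled 24%. Selvast agreement on VI.3.2: VI.1.1.2 not covered; Selvast agreement on VI.4.1.1: VI.1.1.2 not covered; Selvast agreement on VI.1.1: RVC < 65%; anti-dumping (Selvast, VI.1.1): +39%; total 24% + 39% = 63%. → 63%.
Sum: 17% + 3% + 63% = 83%.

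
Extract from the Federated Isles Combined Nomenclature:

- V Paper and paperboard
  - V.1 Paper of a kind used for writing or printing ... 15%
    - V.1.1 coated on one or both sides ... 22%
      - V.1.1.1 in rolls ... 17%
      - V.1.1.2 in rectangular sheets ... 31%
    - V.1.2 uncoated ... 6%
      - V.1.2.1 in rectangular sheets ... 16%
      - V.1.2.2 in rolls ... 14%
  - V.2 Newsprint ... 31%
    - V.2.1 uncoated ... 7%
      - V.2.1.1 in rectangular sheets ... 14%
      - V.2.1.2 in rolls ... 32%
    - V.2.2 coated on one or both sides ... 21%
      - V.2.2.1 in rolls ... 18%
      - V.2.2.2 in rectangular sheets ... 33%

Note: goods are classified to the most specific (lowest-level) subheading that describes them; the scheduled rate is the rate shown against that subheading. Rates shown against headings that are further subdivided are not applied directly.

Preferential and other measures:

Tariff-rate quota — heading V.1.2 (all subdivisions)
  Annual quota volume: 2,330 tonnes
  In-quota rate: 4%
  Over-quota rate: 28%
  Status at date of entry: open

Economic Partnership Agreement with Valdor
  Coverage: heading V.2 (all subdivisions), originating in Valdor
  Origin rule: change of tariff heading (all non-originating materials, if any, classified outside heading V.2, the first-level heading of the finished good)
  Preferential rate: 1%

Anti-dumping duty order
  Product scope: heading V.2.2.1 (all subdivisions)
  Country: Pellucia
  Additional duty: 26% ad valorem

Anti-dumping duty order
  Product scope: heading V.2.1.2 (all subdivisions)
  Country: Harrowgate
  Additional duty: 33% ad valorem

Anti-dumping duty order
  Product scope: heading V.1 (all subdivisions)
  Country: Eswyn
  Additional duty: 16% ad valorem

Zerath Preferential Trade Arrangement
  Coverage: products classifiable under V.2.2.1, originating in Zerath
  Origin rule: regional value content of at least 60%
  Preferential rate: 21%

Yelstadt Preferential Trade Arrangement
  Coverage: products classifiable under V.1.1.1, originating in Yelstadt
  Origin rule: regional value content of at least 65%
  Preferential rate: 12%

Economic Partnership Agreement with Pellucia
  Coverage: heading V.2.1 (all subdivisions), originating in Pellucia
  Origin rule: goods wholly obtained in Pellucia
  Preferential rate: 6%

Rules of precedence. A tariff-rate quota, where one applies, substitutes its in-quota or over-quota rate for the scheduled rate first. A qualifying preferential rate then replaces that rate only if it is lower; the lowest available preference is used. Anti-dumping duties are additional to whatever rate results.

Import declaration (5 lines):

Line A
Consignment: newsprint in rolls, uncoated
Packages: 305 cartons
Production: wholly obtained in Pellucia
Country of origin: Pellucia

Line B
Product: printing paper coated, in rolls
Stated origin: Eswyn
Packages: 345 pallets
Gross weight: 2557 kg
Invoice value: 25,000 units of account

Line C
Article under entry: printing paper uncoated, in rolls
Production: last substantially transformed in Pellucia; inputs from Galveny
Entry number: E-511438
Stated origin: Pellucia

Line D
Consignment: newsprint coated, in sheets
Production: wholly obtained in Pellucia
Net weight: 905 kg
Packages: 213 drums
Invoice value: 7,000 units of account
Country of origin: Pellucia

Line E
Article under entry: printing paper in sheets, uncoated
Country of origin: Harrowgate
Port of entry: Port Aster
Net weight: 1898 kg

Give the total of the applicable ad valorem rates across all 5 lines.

Line A: newsprint → V.2; uncoated → V.2.1; in rolls → V.2.1.2. Scheduled 32%. Pellucia agreement on V.2.1: wholly obtained → 6% available; preferential 6%. → 6%.
Line B: printing paper → V.1; coated → V.1.1; in rolls → V.1.1.1. Scheduled 17%. anti-dumping (Eswyn, V.1): +16%; total 17% + 16% = 33%. → 33%.
Line C: printing paper → V.1; uncoated → V.1.2; in rolls → V.1.2.2. Scheduled 14%. quota on V.1.2 open → in-quota 4%; Pellucia agreement on V.2.1: V.1.2.2 not covered. → 4%.
Line D: newsprint → V.2; coated → V.2.2; in sheets → V.2.2.2. Scheduled 33%. Pellucia agreement on V.2.1: V.2.2.2 not covered. → 33%.
Line E: printing paper → V.1; uncoated → V.1.2; in sheets → V.1.2.1. Scheduled 16%. quota on V.1.2 open → in-quota 4%. → 4%.
Sum: 6% + 33% + 4% + 33% + 4% = 80%.

80%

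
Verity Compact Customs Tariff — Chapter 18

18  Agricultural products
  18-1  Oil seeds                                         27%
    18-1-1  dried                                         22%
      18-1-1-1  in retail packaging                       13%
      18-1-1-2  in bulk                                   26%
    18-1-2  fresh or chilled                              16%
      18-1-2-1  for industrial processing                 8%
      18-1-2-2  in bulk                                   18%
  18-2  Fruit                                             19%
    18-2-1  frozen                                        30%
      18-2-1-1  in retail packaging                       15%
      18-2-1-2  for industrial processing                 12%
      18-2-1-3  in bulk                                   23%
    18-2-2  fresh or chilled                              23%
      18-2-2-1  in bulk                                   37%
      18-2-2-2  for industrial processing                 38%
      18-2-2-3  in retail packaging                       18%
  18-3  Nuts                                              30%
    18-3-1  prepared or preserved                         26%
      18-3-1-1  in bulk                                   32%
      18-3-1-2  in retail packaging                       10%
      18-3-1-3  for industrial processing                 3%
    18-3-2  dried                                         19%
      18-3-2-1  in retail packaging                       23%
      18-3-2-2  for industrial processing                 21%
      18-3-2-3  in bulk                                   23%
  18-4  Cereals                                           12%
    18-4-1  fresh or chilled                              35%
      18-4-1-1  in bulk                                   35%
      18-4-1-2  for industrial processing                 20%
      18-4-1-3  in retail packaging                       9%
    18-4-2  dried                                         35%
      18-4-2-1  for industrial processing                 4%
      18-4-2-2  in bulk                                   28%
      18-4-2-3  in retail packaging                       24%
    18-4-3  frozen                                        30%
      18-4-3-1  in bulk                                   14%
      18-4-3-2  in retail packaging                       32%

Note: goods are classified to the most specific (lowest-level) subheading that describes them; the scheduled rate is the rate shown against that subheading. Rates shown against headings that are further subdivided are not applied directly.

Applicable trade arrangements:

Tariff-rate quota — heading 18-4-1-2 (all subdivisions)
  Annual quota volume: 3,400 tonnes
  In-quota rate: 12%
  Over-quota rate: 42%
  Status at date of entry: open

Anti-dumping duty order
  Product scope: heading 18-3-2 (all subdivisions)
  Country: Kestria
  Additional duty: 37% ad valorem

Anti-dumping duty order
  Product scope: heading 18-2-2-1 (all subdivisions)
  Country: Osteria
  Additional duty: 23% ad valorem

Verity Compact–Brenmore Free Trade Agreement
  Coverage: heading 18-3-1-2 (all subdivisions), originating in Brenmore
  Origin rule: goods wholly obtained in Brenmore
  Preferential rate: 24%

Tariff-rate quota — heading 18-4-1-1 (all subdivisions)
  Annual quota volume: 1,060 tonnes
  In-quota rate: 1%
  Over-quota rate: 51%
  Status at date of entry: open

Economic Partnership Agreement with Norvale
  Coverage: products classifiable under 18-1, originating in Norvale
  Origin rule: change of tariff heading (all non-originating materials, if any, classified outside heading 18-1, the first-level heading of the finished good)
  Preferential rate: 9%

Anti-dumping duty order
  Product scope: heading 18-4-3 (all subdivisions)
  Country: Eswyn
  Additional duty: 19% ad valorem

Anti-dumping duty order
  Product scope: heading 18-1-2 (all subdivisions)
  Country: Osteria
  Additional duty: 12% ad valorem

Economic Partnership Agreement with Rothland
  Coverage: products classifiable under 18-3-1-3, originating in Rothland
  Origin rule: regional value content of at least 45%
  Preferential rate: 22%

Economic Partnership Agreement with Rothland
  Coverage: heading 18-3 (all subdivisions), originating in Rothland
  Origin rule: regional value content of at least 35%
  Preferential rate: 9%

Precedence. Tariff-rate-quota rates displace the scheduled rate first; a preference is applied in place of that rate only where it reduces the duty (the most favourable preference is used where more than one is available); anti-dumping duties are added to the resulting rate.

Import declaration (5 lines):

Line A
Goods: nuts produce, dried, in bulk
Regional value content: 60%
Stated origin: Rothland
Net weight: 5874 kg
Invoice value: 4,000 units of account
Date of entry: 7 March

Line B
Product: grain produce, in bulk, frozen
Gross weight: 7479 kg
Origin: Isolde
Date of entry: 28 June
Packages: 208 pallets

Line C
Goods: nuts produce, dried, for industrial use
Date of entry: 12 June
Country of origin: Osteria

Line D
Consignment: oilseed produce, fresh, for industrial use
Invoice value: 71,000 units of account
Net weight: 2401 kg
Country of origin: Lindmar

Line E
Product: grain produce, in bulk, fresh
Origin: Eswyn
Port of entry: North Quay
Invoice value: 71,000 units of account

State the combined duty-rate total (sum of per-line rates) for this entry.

53%

Line A: nuts → 18-3; dried → 18-3-2; in bulk → 18-3-2-3. Scheduled 23%. Rothland agreement on 18-3-1-3: 18-3-2-3 not covered; Rothland agreement on 18-3: RVC ≥ 35% → 9% available; preferential 9%. → 9%.
Line B: grain → 18-4; frozen → 18-4-3; in bulk → 18-4-3-1. Scheduled 14%. No special measure applies. → 14%.
Line C: nuts → 18-3; dried → 18-3-2; for industrial use → 18-3-2-2. Scheduled 21%. No special measure applies. → 21%.
Line D: oilseed → 18-1; fresh → 18-1-2; for industrial use → 18-1-2-1. Scheduled 8%. No special measure applies. → 8%.
Line E: grain → 18-4; fresh → 18-4-1; in bulk → 18-4-1-1. Scheduled 35%. quota on 18-4-1-1 open → in-quota 1%. → 1%.
Sum: 9% + 14% + 21% + 8% + 1% = 53%.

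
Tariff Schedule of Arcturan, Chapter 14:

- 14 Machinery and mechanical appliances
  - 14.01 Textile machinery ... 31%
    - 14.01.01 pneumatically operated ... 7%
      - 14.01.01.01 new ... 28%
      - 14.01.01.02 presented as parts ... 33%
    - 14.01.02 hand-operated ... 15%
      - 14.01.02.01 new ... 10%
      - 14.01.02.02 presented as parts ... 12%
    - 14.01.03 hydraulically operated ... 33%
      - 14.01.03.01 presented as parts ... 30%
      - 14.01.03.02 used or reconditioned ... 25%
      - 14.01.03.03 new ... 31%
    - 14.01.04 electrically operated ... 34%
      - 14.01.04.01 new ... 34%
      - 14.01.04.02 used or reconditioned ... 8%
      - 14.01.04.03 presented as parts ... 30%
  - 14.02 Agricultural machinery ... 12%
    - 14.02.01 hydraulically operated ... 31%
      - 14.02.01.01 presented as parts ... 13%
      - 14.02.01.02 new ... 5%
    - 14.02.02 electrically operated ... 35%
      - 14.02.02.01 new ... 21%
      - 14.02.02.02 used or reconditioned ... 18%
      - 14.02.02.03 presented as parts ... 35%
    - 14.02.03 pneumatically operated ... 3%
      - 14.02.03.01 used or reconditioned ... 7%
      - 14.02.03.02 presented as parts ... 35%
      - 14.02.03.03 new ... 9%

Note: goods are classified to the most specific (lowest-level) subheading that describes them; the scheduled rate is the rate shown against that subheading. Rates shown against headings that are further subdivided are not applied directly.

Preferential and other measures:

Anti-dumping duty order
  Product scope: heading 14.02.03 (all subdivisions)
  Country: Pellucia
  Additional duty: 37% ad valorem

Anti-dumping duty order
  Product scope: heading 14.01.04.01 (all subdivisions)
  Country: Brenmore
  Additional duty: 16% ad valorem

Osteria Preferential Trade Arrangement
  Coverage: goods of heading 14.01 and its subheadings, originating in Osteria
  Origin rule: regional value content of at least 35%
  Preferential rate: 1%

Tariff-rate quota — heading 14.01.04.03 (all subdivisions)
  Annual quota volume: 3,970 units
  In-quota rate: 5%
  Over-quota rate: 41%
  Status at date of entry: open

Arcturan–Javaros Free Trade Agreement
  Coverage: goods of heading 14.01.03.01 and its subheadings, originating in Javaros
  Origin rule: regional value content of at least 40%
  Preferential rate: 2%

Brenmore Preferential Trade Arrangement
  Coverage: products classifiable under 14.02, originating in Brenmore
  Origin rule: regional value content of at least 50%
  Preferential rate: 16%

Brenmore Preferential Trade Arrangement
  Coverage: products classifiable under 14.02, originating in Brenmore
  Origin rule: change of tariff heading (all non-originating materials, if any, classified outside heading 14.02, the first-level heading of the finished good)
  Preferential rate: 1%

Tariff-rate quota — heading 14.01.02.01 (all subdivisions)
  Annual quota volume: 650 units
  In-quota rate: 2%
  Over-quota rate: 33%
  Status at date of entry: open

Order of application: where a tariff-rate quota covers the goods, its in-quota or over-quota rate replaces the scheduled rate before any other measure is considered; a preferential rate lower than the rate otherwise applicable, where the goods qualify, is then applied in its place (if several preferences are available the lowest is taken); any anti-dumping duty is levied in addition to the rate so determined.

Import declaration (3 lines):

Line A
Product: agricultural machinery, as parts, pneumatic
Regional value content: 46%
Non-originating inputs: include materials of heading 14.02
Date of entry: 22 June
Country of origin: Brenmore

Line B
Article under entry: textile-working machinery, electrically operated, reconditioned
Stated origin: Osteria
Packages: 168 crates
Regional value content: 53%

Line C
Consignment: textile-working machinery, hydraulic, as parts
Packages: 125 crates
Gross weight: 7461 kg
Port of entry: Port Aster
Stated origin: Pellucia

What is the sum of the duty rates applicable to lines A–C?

66%

Line A: agricultural → 14.02; pneumatic → 14.02.03; as parts → 14.02.03.02. Scheduled 35%. Brenmore agreement on 14.02: RVC < 50%; Brenmore agreement on 14.02: CTH not met. → 35%.
Line B: textile-working → 14.01; electrically operated → 14.01.04; reconditioned → 14.01.04.02. Scheduled 8%. Osteria agreement on 14.01: RVC ≥ 35% → 1% available; preferential 1%. → 1%.
Line C: textile-working → 14.01; hydraulic → 14.01.03; as parts → 14.01.03.01. Scheduled 30%. No special measure applies. → 30%.
Sum: 35% + 1% + 30% = 66%.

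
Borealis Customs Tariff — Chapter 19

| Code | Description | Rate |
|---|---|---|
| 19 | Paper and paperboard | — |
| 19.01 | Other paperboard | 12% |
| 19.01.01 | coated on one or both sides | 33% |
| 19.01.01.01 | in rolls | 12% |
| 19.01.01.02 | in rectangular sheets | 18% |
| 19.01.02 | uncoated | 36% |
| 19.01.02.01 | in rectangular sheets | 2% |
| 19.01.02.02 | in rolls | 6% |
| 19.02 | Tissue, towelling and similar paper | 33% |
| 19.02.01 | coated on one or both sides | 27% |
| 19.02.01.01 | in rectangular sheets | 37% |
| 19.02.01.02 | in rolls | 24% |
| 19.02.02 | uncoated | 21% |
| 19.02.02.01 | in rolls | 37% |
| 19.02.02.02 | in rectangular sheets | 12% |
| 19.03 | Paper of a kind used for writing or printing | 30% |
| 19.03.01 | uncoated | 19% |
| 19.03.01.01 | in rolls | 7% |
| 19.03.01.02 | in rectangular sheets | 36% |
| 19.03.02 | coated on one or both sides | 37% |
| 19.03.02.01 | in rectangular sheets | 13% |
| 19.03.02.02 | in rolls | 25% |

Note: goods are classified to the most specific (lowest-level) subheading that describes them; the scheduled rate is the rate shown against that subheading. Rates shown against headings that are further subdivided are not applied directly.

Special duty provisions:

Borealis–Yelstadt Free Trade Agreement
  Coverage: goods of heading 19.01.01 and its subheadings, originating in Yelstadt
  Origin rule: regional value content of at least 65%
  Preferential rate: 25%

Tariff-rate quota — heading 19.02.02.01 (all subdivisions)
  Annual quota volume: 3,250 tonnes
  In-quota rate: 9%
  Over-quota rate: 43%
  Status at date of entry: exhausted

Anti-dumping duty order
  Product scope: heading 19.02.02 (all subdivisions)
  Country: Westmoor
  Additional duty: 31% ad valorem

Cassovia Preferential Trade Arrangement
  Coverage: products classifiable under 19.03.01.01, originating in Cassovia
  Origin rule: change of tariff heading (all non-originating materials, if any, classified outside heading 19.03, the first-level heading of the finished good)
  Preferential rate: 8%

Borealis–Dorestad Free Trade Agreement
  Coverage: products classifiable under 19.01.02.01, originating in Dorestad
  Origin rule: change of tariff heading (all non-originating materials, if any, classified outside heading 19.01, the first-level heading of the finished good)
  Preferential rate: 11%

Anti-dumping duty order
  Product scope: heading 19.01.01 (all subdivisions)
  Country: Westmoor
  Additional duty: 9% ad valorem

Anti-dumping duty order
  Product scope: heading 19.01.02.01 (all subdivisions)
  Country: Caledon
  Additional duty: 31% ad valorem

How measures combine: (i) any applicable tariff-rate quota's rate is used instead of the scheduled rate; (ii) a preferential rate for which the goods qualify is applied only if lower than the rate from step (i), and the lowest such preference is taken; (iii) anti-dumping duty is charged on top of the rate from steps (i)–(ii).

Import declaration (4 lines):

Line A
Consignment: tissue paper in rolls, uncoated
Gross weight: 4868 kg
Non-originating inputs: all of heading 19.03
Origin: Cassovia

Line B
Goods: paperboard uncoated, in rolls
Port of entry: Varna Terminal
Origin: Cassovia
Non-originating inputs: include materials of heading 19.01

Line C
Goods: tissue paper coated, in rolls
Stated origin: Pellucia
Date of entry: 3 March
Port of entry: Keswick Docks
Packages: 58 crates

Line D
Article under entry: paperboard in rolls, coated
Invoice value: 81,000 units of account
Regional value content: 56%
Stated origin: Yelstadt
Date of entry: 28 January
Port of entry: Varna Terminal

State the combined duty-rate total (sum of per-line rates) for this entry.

Line A: tissue paper → 19.02; uncoated → 19.02.02; in rolls → 19.02.02.01. Scheduled 37%. quota on 19.02.02.01 exhausted → over-quota 43%; Cassovia agreement on 19.03.01.01: 19.02.02.01 not covered. → 43%.
Line B: paperboard → 19.01; uncoated → 19.01.02; in rolls → 19.01.02.02. Scheduled 6%. Cassovia agreement on 19.03.01.01: 19.01.02.02 not covered. → 6%.
Line C: tissue paper → 19.02; coated → 19.02.01; in rolls → 19.02.01.02. Scheduled 24%. No special measure applies. → 24%.
Line D: paperboard → 19.01; coated → 19.01.01; in rolls → 19.01.01.01. Scheduled 12%. Yelstadt agreement on 19.01.01: RVC < 65%. → 12%.
Sum: 43% + 6% + 24% + 12% = 85%.

85%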